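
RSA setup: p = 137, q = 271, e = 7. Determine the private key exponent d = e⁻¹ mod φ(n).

20983

φ(n) = (p−1)(q−1) = 136·270 = 36720.
Need d with 7·d ≡ 1 (mod 36720). Apply the extended Euclidean algorithm:
36720 = 5245*7 + 5
7 = 1*5 + 2
5 = 2*2 + 1
2 = 2*1 + 0
Back-substitute:
1 = 5 − 2·2
1 = −2·7 + 3·5
1 = 3·36720 − 15737·7
So 7·(-15737) ≡ 1 (mod 36720), hence d ≡ -15737 ≡ 20983 (mod 36720).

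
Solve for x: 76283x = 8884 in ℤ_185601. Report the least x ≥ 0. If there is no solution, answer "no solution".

First find gcd(76283, 185601):
185601 = 2*76283 + 33035
76283 = 2*33035 + 10213
33035 = 3*10213 + 2396
10213 = 4*2396 + 629
2396 = 3*629 + 509
629 = 1*509 + 120
509 = 4*120 + 29
120 = 4*29 + 4
29 = 7*4 + 1
4 = 4*1 + 0
gcd = 1, so a unique solution mod 185601 exists.
Back-substitute for the Bézout coefficients:
1 = 29 − 7·4
1 = −7·120 + 29·29
1 = 29·509 − 123·120
1 = −123·629 + 152·509
1 = 152·2396 − 579·629
1 = −579·10213 + 2468·2396
1 = 2468·33035 − 7983·10213
1 = −7983·76283 + 18434·33035
1 = 18434·185601 − 44851·76283
So 76283·(-44851) ≡ 1 (mod 185601), giving 76283⁻¹ ≡ 140750.
x ≡ 76283⁻¹·8884 ≡ 140750·8884 ≡ 29063 (mod 185601).

29063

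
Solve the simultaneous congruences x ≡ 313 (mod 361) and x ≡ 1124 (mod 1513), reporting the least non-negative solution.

Write x = 313 + 361·k. Then 361·k ≡ 1124 − 313 ≡ 811 (mod 1513).
Need 361⁻¹ mod 1513. Extended Euclid on (1513, 361):
1513 = 4·361 + 69
361 = 5·69 + 16
69 = 4·16 + 5
16 = 3·5 + 1
5 = 5·1 + 0
Back-substitute:
1 = 16 − 3·5
1 = −3·69 + 13·16
1 = 13·361 − 68·69
1 = −68·1513 + 285·361
361⁻¹ ≡ 285 (mod 1513), so k ≡ 285·811 ≡ 1159 (mod 1513).
x = 313 + 361·1159 = 418712.

418712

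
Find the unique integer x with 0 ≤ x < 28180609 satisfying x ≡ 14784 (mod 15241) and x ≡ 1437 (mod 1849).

12177102

Write x = 14784 + 15241·k. Then 15241·k ≡ 1437 − 14784 ≡ 1445 (mod 1849).
Need 15241⁻¹ mod 1849. Extended Euclid on (1849, 449):
1849 = 4*449 + 53
449 = 8*53 + 25
53 = 2*25 + 3
25 = 8*3 + 1
3 = 3*1 + 0
Back-substitute:
1 = 25 − 8·3
1 = −8·53 + 17·25
1 = 17·449 − 144·53
1 = −144·1849 + 593·449
15241⁻¹ ≡ 593 (mod 1849), so k ≡ 593·1445 ≡ 798 (mod 1849).
x = 14784 + 15241·798 = 12177102.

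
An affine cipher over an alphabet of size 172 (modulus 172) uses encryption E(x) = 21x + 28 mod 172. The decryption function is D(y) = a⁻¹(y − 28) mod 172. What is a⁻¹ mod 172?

41

Run Euclid on (172, 21):
172 = 8×21 + 4
21 = 5×4 + 1
4 = 4×1 + 0
Since gcd(21, 172) = 1, back-substitute to write 1 as a combination:
1 = 21 − 5·4
1 = −5·172 + 41·21
So 21·41 ≡ 1 (mod 172).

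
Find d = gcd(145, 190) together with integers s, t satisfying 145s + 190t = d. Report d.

5

Apply Euclid's algorithm to 190 and 145:
190 = 1·145 + 45
145 = 3·45 + 10
45 = 4·10 + 5
10 = 2·5 + 0
gcd(145, 190) = 5.
Express as a combination:
5 = 45 − 4·10
5 = −4·145 + 13·45
5 = 13·190 − 17·145
So 5 = (13)·190 + (-17)·145.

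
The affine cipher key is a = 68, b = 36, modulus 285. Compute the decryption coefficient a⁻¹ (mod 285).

197

Extended Euclidean algorithm:
285 = 4·68 + 13
68 = 5·13 + 3
13 = 4·3 + 1
3 = 3·1 + 0
Since gcd(68, 285) = 1, back-substitute to write 1 as a combination:
1 = 13 − 4·3
1 = −4·68 + 21·13
1 = 21·285 − 88·68
Hence 68⁻¹ ≡ -88 ≡ 197 (mod 285).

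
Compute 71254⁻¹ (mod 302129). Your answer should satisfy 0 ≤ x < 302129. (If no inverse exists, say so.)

123461

Apply the Euclidean algorithm to 302129 and 71254:
302129 = 4×71254 + 17113
71254 = 4×17113 + 2802
17113 = 6×2802 + 301
2802 = 9×301 + 93
301 = 3×93 + 22
93 = 4×22 + 5
22 = 4×5 + 2
5 = 2×2 + 1
2 = 2×1 + 0
Since gcd(71254, 302129) = 1, back-substitute to write 1 as a combination:
1 = 5 − 2·2
1 = −2·22 + 9·5
1 = 9·93 − 38·22
1 = −38·301 + 123·93
1 = 123·2802 − 1145·301
1 = −1145·17113 + 6993·2802
1 = 6993·71254 − 29117·17113
1 = −29117·302129 + 123461·71254
So 71254·123461 ≡ 1 (mod 302129).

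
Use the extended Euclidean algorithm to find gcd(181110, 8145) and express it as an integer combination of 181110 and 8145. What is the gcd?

Euclidean algorithm:
181110 = 22×8145 + 1920
8145 = 4×1920 + 465
1920 = 4×465 + 60
465 = 7×60 + 45
60 = 1×45 + 15
45 = 3×15 + 0
gcd(181110, 8145) = 15.
Working backward:
15 = 60 − 45
15 = −465 + 8·60
15 = 8·1920 − 33·465
15 = −33·8145 + 140·1920
15 = 140·181110 − 3113·8145
So 15 = (140)·181110 + (-3113)·8145.

15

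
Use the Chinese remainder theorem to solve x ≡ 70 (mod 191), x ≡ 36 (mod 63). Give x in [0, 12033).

Write x = 70 + 191·k. Then 191·k ≡ 36 − 70 ≡ 29 (mod 63).
Need 191⁻¹ mod 63. Extended Euclid on (63, 2):
63 = 31×2 + 1
2 = 2×1 + 0
Back-substitute:
1 = 63 − 31·2
191⁻¹ ≡ 32 (mod 63), so k ≡ 32·29 ≡ 46 (mod 63).
x = 70 + 191·46 = 8856.

8856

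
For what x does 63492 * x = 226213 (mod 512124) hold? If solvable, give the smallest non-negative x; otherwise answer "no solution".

gcd(63492, 512124):
512124 = 8*63492 + 4188
63492 = 15*4188 + 672
4188 = 6*672 + 156
672 = 4*156 + 48
156 = 3*48 + 12
48 = 4*12 + 0
gcd = 12, but 12 ∤ 226213, so the congruence has no solution.

no solution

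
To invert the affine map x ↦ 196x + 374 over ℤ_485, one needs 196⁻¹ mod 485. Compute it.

146

Extended Euclidean algorithm:
485 = 2·196 + 93
196 = 2·93 + 10
93 = 9·10 + 3
10 = 3·3 + 1
3 = 3·1 + 0
gcd = 1, so the inverse exists. Back-substitute:
1 = 10 − 3·3
1 = −3·93 + 28·10
1 = 28·196 − 59·93
1 = −59·485 + 146·196
So 196·146 ≡ 1 (mod 485).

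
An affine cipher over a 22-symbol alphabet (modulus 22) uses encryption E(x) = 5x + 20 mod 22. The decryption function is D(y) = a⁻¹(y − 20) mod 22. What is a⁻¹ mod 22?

Extended Euclidean algorithm:
22 = 4·5 + 2
5 = 2·2 + 1
2 = 2·1 + 0
The gcd is 1. Working backward:
1 = 5 − 2·2
1 = −2·22 + 9·5
So 5·9 ≡ 1 (mod 22).

9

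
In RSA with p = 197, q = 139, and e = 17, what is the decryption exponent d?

25457

φ(n) = (p−1)(q−1) = 196·138 = 27048.
Need d with 17·d ≡ 1 (mod 27048). Apply the extended Euclidean algorithm:
27048 = 1591·17 + 1
17 = 17·1 + 0
Back-substitute:
1 = 27048 − 1591·17
So 17·(-1591) ≡ 1 (mod 27048), hence d ≡ -1591 ≡ 25457 (mod 27048).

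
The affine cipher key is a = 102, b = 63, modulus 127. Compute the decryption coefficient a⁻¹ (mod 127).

66

gcd(127, 102) by repeated division:
127 = 1*102 + 25
102 = 4*25 + 2
25 = 12*2 + 1
2 = 2*1 + 0
The gcd is 1. Working backward:
1 = 25 − 12·2
1 = −12·102 + 49·25
1 = 49·127 − 61·102
Thus 102·(-61) ≡ 1 (mod 127); reducing, -61 mod 127 = 66.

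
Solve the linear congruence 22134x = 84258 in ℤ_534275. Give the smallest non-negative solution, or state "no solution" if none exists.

gcd(22134, 534275):
534275 = 24×22134 + 3059
22134 = 7×3059 + 721
3059 = 4×721 + 175
721 = 4×175 + 21
175 = 8×21 + 7
21 = 3×7 + 0
gcd = 7, but 7 ∤ 84258, so the congruence has no solution.

no solution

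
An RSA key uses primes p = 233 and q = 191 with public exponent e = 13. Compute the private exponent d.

30517

φ(n) = (p−1)(q−1) = 232·190 = 44080.
Need d with 13·d ≡ 1 (mod 44080). Apply the extended Euclidean algorithm:
44080 = 3390·13 + 10
13 = 1·10 + 3
10 = 3·3 + 1
3 = 3·1 + 0
Back-substitute:
1 = 10 − 3·3
1 = −3·13 + 4·10
1 = 4·44080 − 13563·13
So 13·(-13563) ≡ 1 (mod 44080), hence d ≡ -13563 ≡ 30517 (mod 44080).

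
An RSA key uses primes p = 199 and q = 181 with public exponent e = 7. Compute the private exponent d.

10183

φ(n) = (p−1)(q−1) = 198·180 = 35640.
Need d with 7·d ≡ 1 (mod 35640). Apply the extended Euclidean algorithm:
35640 = 5091·7 + 3
7 = 2·3 + 1
3 = 3·1 + 0
Back-substitute:
1 = 7 − 2·3
1 = −2·35640 + 10183·7
So 7·10183 ≡ 1 (mod 35640), hence d = 10183.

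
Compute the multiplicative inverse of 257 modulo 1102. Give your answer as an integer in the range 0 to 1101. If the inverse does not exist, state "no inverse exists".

Apply the Euclidean algorithm to 1102 and 257:
1102 = 4*257 + 74
257 = 3*74 + 35
74 = 2*35 + 4
35 = 8*4 + 3
4 = 1*3 + 1
3 = 3*1 + 0
The gcd is 1. Working backward:
1 = 4 − 3
1 = −35 + 9·4
1 = 9·74 − 19·35
1 = −19·257 + 66·74
1 = 66·1102 − 283·257
So 257·(-283) ≡ 1 (mod 1102), and -283 ≡ 819 (mod 1102).

819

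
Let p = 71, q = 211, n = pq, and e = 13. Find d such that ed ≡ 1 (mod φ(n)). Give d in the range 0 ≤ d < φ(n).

φ(n) = (p−1)(q−1) = 70·210 = 14700.
Need d with 13·d ≡ 1 (mod 14700). Apply the extended Euclidean algorithm:
14700 = 1130×13 + 10
13 = 1×10 + 3
10 = 3×3 + 1
3 = 3×1 + 0
Back-substitute:
1 = 10 − 3·3
1 = −3·13 + 4·10
1 = 4·14700 − 4523·13
So 13·(-4523) ≡ 1 (mod 14700), hence d ≡ -4523 ≡ 10177 (mod 14700).

10177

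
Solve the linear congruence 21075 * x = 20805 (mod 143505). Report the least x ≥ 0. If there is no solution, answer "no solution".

First find gcd(21075, 143505):
143505 = 6×21075 + 17055
21075 = 1×17055 + 4020
17055 = 4×4020 + 975
4020 = 4×975 + 120
975 = 8×120 + 15
120 = 8×15 + 0
gcd = 15 and 15 | 20805, so solutions exist. Divide through by 15: 1405x ≡ 1387 (mod 9567).
Now find 1405⁻¹ mod 9567:
9567 = 6*1405 + 1137
1405 = 1*1137 + 268
1137 = 4*268 + 65
268 = 4*65 + 8
65 = 8*8 + 1
8 = 8*1 + 0
Back-substitute:
1 = 65 − 8·8
1 = −8·268 + 33·65
1 = 33·1137 − 140·268
1 = −140·1405 + 173·1137
1 = 173·9567 − 1178·1405
So 1405·(-1178) ≡ 1 (mod 9567), i.e. 1405⁻¹ ≡ 8389.
Then x ≡ 8389·1387 ≡ 2071 (mod 9567); the smallest non-negative solution is x = 2071.

2071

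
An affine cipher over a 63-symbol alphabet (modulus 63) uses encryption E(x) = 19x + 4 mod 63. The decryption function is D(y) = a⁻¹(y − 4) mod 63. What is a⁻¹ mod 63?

10

Apply the Euclidean algorithm to 63 and 19:
63 = 3×19 + 6
19 = 3×6 + 1
6 = 6×1 + 0
gcd = 1, so the inverse exists. Back-substitute:
1 = 19 − 3·6
1 = −3·63 + 10·19
So 19·10 ≡ 1 (mod 63).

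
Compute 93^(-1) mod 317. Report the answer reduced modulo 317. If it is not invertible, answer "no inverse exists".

75

gcd(317, 93) by repeated division:
317 = 3·93 + 38
93 = 2·38 + 17
38 = 2·17 + 4
17 = 4·4 + 1
4 = 4·1 + 0
gcd = 1, so the inverse exists. Back-substitute:
1 = 17 − 4·4
1 = −4·38 + 9·17
1 = 9·93 − 22·38
1 = −22·317 + 75·93
So 93·75 ≡ 1 (mod 317).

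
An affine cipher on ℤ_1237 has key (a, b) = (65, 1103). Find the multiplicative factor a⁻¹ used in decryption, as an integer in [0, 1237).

Run Euclid on (1237, 65):
1237 = 19·65 + 2
65 = 32·2 + 1
2 = 2·1 + 0
The gcd is 1. Working backward:
1 = 65 − 32·2
1 = −32·1237 + 609·65
So 65·609 ≡ 1 (mod 1237).

609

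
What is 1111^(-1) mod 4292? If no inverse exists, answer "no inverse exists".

Apply the Euclidean algorithm to 4292 and 1111:
4292 = 3·1111 + 959
1111 = 1·959 + 152
959 = 6·152 + 47
152 = 3·47 + 11
47 = 4·11 + 3
11 = 3·3 + 2
3 = 1·2 + 1
2 = 2·1 + 0
Since gcd(1111, 4292) = 1, back-substitute to write 1 as a combination:
1 = 3 − 2
1 = −11 + 4·3
1 = 4·47 − 17·11
1 = −17·152 + 55·47
1 = 55·959 − 347·152
1 = −347·1111 + 402·959
1 = 402·4292 − 1553·1111
Thus 1111·(-1553) ≡ 1 (mod 4292); reducing, -1553 mod 4292 = 2739.

2739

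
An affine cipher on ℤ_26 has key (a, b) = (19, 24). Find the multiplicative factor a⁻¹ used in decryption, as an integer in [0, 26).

11

Run Euclid on (26, 19):
26 = 1×19 + 7
19 = 2×7 + 5
7 = 1×5 + 2
5 = 2×2 + 1
2 = 2×1 + 0
The gcd is 1. Working backward:
1 = 5 − 2·2
1 = −2·7 + 3·5
1 = 3·19 − 8·7
1 = −8·26 + 11·19
So 19·11 ≡ 1 (mod 26).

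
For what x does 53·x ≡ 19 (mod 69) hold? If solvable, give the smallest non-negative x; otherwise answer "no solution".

First find gcd(53, 69):
69 = 1*53 + 16
53 = 3*16 + 5
16 = 3*5 + 1
5 = 5*1 + 0
gcd = 1, so a unique solution mod 69 exists.
Back-substitute for the Bézout coefficients:
1 = 16 − 3·5
1 = −3·53 + 10·16
1 = 10·69 − 13·53
So 53·(-13) ≡ 1 (mod 69), giving 53⁻¹ ≡ 56.
x ≡ 53⁻¹·19 ≡ 56·19 ≡ 29 (mod 69).

29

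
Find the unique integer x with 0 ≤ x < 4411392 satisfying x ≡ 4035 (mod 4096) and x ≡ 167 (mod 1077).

3907523

Write x = 4035 + 4096·k. Then 4096·k ≡ 167 − 4035 ≡ 440 (mod 1077).
Need 4096⁻¹ mod 1077. Extended Euclid on (1077, 865):
1077 = 1×865 + 212
865 = 4×212 + 17
212 = 12×17 + 8
17 = 2×8 + 1
8 = 8×1 + 0
Back-substitute:
1 = 17 − 2·8
1 = −2·212 + 25·17
1 = 25·865 − 102·212
1 = −102·1077 + 127·865
4096⁻¹ ≡ 127 (mod 1077), so k ≡ 127·440 ≡ 953 (mod 1077).
x = 4035 + 4096·953 = 3907523.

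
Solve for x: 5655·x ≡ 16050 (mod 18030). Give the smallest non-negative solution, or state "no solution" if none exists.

1106

First find gcd(5655, 18030):
18030 = 3·5655 + 1065
5655 = 5·1065 + 330
1065 = 3·330 + 75
330 = 4·75 + 30
75 = 2·30 + 15
30 = 2·15 + 0
gcd = 15 and 15 | 16050, so solutions exist. Divide through by 15: 377x ≡ 1070 (mod 1202).
Now find 377⁻¹ mod 1202:
1202 = 3·377 + 71
377 = 5·71 + 22
71 = 3·22 + 5
22 = 4·5 + 2
5 = 2·2 + 1
2 = 2·1 + 0
Back-substitute:
1 = 5 − 2·2
1 = −2·22 + 9·5
1 = 9·71 − 29·22
1 = −29·377 + 154·71
1 = 154·1202 − 491·377
So 377·(-491) ≡ 1 (mod 1202), i.e. 377⁻¹ ≡ 711.
Then x ≡ 711·1070 ≡ 1106 (mod 1202); the smallest non-negative solution is x = 1106.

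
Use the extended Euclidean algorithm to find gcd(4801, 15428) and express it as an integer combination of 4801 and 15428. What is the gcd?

Apply Euclid's algorithm to 15428 and 4801:
15428 = 3·4801 + 1025
4801 = 4·1025 + 701
1025 = 1·701 + 324
701 = 2·324 + 53
324 = 6·53 + 6
53 = 8·6 + 5
6 = 1·5 + 1
5 = 5·1 + 0
gcd(4801, 15428) = 1.
Express as a combination:
1 = 6 − 5
1 = −53 + 9·6
1 = 9·324 − 55·53
1 = −55·701 + 119·324
1 = 119·1025 − 174·701
1 = −174·4801 + 815·1025
1 = 815·15428 − 2619·4801
So 1 = (815)·15428 + (-2619)·4801.

1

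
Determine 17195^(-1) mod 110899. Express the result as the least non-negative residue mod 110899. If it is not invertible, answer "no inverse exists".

34221

Run Euclid on (110899, 17195):
110899 = 6·17195 + 7729
17195 = 2·7729 + 1737
7729 = 4·1737 + 781
1737 = 2·781 + 175
781 = 4·175 + 81
175 = 2·81 + 13
81 = 6·13 + 3
13 = 4·3 + 1
3 = 3·1 + 0
Since gcd(17195, 110899) = 1, back-substitute to write 1 as a combination:
1 = 13 − 4·3
1 = −4·81 + 25·13
1 = 25·175 − 54·81
1 = −54·781 + 241·175
1 = 241·1737 − 536·781
1 = −536·7729 + 2385·1737
1 = 2385·17195 − 5306·7729
1 = −5306·110899 + 34221·17195
So 17195·34221 ≡ 1 (mod 110899).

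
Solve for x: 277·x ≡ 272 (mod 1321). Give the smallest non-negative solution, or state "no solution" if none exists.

First find gcd(277, 1321):
1321 = 4×277 + 213
277 = 1×213 + 64
213 = 3×64 + 21
64 = 3×21 + 1
21 = 21×1 + 0
gcd = 1, so a unique solution mod 1321 exists.
Back-substitute for the Bézout coefficients:
1 = 64 − 3·21
1 = −3·213 + 10·64
1 = 10·277 − 13·213
1 = −13·1321 + 62·277
So 277·(62) ≡ 1 (mod 1321), giving 277⁻¹ ≡ 62.
x ≡ 277⁻¹·272 ≡ 62·272 ≡ 1012 (mod 1321).

1012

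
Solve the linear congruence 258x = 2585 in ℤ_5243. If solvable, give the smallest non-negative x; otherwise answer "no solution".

1209

First find gcd(258, 5243):
5243 = 20×258 + 83
258 = 3×83 + 9
83 = 9×9 + 2
9 = 4×2 + 1
2 = 2×1 + 0
gcd = 1, so a unique solution mod 5243 exists.
Back-substitute for the Bézout coefficients:
1 = 9 − 4·2
1 = −4·83 + 37·9
1 = 37·258 − 115·83
1 = −115·5243 + 2337·258
So 258·(2337) ≡ 1 (mod 5243), giving 258⁻¹ ≡ 2337.
x ≡ 258⁻¹·2585 ≡ 2337·2585 ≡ 1209 (mod 5243).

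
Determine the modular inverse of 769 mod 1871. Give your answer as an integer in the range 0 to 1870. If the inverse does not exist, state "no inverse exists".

545

Extended Euclidean algorithm:
1871 = 2×769 + 333
769 = 2×333 + 103
333 = 3×103 + 24
103 = 4×24 + 7
24 = 3×7 + 3
7 = 2×3 + 1
3 = 3×1 + 0
The gcd is 1. Working backward:
1 = 7 − 2·3
1 = −2·24 + 7·7
1 = 7·103 − 30·24
1 = −30·333 + 97·103
1 = 97·769 − 224·333
1 = −224·1871 + 545·769
So 769·545 ≡ 1 (mod 1871).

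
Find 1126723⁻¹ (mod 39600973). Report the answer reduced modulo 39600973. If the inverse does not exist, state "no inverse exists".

Run Euclid on (39600973, 1126723):
39600973 = 35*1126723 + 165668
1126723 = 6*165668 + 132715
165668 = 1*132715 + 32953
132715 = 4*32953 + 903
32953 = 36*903 + 445
903 = 2*445 + 13
445 = 34*13 + 3
13 = 4*3 + 1
3 = 3*1 + 0
gcd = 1, so the inverse exists. Back-substitute:
1 = 13 − 4·3
1 = −4·445 + 137·13
1 = 137·903 − 278·445
1 = −278·32953 + 10145·903
1 = 10145·132715 − 40858·32953
1 = −40858·165668 + 51003·132715
1 = 51003·1126723 − 346876·165668
1 = −346876·39600973 + 12191663·1126723
So 1126723·12191663 ≡ 1 (mod 39600973).

12191663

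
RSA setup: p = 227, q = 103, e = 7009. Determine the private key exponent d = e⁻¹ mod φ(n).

14389

φ(n) = (p−1)(q−1) = 226·102 = 23052.
Need d with 7009·d ≡ 1 (mod 23052). Apply the extended Euclidean algorithm:
23052 = 3·7009 + 2025
7009 = 3·2025 + 934
2025 = 2·934 + 157
934 = 5·157 + 149
157 = 1·149 + 8
149 = 18·8 + 5
8 = 1·5 + 3
5 = 1·3 + 2
3 = 1·2 + 1
2 = 2·1 + 0
Back-substitute:
1 = 3 − 2
1 = −5 + 2·3
1 = 2·8 − 3·5
1 = −3·149 + 56·8
1 = 56·157 − 59·149
1 = −59·934 + 351·157
1 = 351·2025 − 761·934
1 = −761·7009 + 2634·2025
1 = 2634·23052 − 8663·7009
So 7009·(-8663) ≡ 1 (mod 23052), hence d ≡ -8663 ≡ 14389 (mod 23052).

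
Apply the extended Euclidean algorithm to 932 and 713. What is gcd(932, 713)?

1

Apply Euclid's algorithm to 932 and 713:
932 = 1*713 + 219
713 = 3*219 + 56
219 = 3*56 + 51
56 = 1*51 + 5
51 = 10*5 + 1
5 = 5*1 + 0
gcd(932, 713) = 1.
Express as a combination:
1 = 51 − 10·5
1 = −10·56 + 11·51
1 = 11·219 − 43·56
1 = −43·713 + 140·219
1 = 140·932 − 183·713
So 1 = (140)·932 + (-183)·713.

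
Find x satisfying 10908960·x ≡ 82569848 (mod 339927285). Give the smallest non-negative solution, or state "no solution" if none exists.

no solution

gcd(10908960, 339927285):
339927285 = 31×10908960 + 1749525
10908960 = 6×1749525 + 411810
1749525 = 4×411810 + 102285
411810 = 4×102285 + 2670
102285 = 38×2670 + 825
2670 = 3×825 + 195
825 = 4×195 + 45
195 = 4×45 + 15
45 = 3×15 + 0
gcd = 15, but 15 ∤ 82569848, so the congruence has no solution.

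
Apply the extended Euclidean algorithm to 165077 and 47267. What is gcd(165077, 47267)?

11

Repeated division:
165077 = 3×47267 + 23276
47267 = 2×23276 + 715
23276 = 32×715 + 396
715 = 1×396 + 319
396 = 1×319 + 77
319 = 4×77 + 11
77 = 7×11 + 0
gcd(165077, 47267) = 11.
Express as a combination:
11 = 319 − 4·77
11 = −4·396 + 5·319
11 = 5·715 − 9·396
11 = −9·23276 + 293·715
11 = 293·47267 − 595·23276
11 = −595·165077 + 2078·47267
So 11 = (-595)·165077 + (2078)·47267.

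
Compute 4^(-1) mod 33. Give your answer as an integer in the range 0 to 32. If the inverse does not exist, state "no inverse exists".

25

gcd(33, 4) by repeated division:
33 = 8×4 + 1
4 = 4×1 + 0
The gcd is 1. Working backward:
1 = 33 − 8·4
Thus 4·(-8) ≡ 1 (mod 33); reducing, -8 mod 33 = 25.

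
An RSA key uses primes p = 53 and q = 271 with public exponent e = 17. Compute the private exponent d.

φ(n) = (p−1)(q−1) = 52·270 = 14040.
Need d with 17·d ≡ 1 (mod 14040). Apply the extended Euclidean algorithm:
14040 = 825·17 + 15
17 = 1·15 + 2
15 = 7·2 + 1
2 = 2·1 + 0
Back-substitute:
1 = 15 − 7·2
1 = −7·17 + 8·15
1 = 8·14040 − 6607·17
So 17·(-6607) ≡ 1 (mod 14040), hence d ≡ -6607 ≡ 7433 (mod 14040).

7433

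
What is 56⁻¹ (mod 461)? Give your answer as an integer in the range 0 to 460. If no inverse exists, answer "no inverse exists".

Run Euclid on (461, 56):
461 = 8·56 + 13
56 = 4·13 + 4
13 = 3·4 + 1
4 = 4·1 + 0
gcd = 1, so the inverse exists. Back-substitute:
1 = 13 − 3·4
1 = −3·56 + 13·13
1 = 13·461 − 107·56
Thus 56·(-107) ≡ 1 (mod 461); reducing, -107 mod 461 = 354.

354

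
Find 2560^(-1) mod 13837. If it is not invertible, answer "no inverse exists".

Run Euclid on (13837, 2560):
13837 = 5*2560 + 1037
2560 = 2*1037 + 486
1037 = 2*486 + 65
486 = 7*65 + 31
65 = 2*31 + 3
31 = 10*3 + 1
3 = 3*1 + 0
The gcd is 1. Working backward:
1 = 31 − 10·3
1 = −10·65 + 21·31
1 = 21·486 − 157·65
1 = −157·1037 + 335·486
1 = 335·2560 − 827·1037
1 = −827·13837 + 4470·2560
So 2560·4470 ≡ 1 (mod 13837).

4470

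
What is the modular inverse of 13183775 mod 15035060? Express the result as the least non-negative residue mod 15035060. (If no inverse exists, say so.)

no inverse exists

Compute gcd(13183775, 15035060):
15035060 = 1×13183775 + 1851285
13183775 = 7×1851285 + 224780
1851285 = 8×224780 + 53045
224780 = 4×53045 + 12600
53045 = 4×12600 + 2645
12600 = 4×2645 + 2020
2645 = 1×2020 + 625
2020 = 3×625 + 145
625 = 4×145 + 45
145 = 3×45 + 10
45 = 4×10 + 5
10 = 2×5 + 0
gcd(13183775, 15035060) = 5 ≠ 1, so 13183775 has no multiplicative inverse modulo 15035060.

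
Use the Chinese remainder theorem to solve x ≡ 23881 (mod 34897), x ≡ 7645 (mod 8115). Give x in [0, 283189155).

Write x = 23881 + 34897·k. Then 34897·k ≡ 7645 − 23881 ≡ 8109 (mod 8115).
Need 34897⁻¹ mod 8115. Extended Euclid on (8115, 2437):
8115 = 3×2437 + 804
2437 = 3×804 + 25
804 = 32×25 + 4
25 = 6×4 + 1
4 = 4×1 + 0
Back-substitute:
1 = 25 − 6·4
1 = −6·804 + 193·25
1 = 193·2437 − 585·804
1 = −585·8115 + 1948·2437
34897⁻¹ ≡ 1948 (mod 8115), so k ≡ 1948·8109 ≡ 4542 (mod 8115).
x = 23881 + 34897·4542 = 158526055.

158526055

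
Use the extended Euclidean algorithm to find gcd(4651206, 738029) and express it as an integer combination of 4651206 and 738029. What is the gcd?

1

Repeated division:
4651206 = 6·738029 + 223032
738029 = 3·223032 + 68933
223032 = 3·68933 + 16233
68933 = 4·16233 + 4001
16233 = 4·4001 + 229
4001 = 17·229 + 108
229 = 2·108 + 13
108 = 8·13 + 4
13 = 3·4 + 1
4 = 4·1 + 0
gcd(4651206, 738029) = 1.
Back-substituting:
1 = 13 − 3·4
1 = −3·108 + 25·13
1 = 25·229 − 53·108
1 = −53·4001 + 926·229
1 = 926·16233 − 3757·4001
1 = −3757·68933 + 15954·16233
1 = 15954·223032 − 51619·68933
1 = −51619·738029 + 170811·223032
1 = 170811·4651206 − 1076485·738029
So 1 = (170811)·4651206 + (-1076485)·738029.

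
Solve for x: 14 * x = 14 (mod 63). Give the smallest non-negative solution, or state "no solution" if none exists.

First find gcd(14, 63):
63 = 4*14 + 7
14 = 2*7 + 0
gcd = 7 and 7 | 14, so solutions exist. Divide through by 7: 2x ≡ 2 (mod 9).
Now find 2⁻¹ mod 9:
9 = 4*2 + 1
2 = 2*1 + 0
Back-substitute:
1 = 9 − 4·2
So 2·(-4) ≡ 1 (mod 9), i.e. 2⁻¹ ≡ 5.
Then x ≡ 5·2 ≡ 1 (mod 9); the smallest non-negative solution is x = 1.

1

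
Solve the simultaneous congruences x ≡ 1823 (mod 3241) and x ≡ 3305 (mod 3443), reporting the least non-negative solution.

Write x = 1823 + 3241·k. Then 3241·k ≡ 3305 − 1823 ≡ 1482 (mod 3443).
Need 3241⁻¹ mod 3443. Extended Euclid on (3443, 3241):
3443 = 1×3241 + 202
3241 = 16×202 + 9
202 = 22×9 + 4
9 = 2×4 + 1
4 = 4×1 + 0
Back-substitute:
1 = 9 − 2·4
1 = −2·202 + 45·9
1 = 45·3241 − 722·202
1 = −722·3443 + 767·3241
3241⁻¹ ≡ 767 (mod 3443), so k ≡ 767·1482 ≡ 504 (mod 3443).
x = 1823 + 3241·504 = 1635287.

1635287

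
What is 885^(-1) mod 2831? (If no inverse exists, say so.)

2268

Extended Euclidean algorithm:
2831 = 3*885 + 176
885 = 5*176 + 5
176 = 35*5 + 1
5 = 5*1 + 0
gcd = 1, so the inverse exists. Back-substitute:
1 = 176 − 35·5
1 = −35·885 + 176·176
1 = 176·2831 − 563·885
Thus 885·(-563) ≡ 1 (mod 2831); reducing, -563 mod 2831 = 2268.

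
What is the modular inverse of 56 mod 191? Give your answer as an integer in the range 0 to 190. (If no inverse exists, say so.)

58

Extended Euclidean algorithm:
191 = 3·56 + 23
56 = 2·23 + 10
23 = 2·10 + 3
10 = 3·3 + 1
3 = 3·1 + 0
Since gcd(56, 191) = 1, back-substitute to write 1 as a combination:
1 = 10 − 3·3
1 = −3·23 + 7·10
1 = 7·56 − 17·23
1 = −17·191 + 58·56
So 56·58 ≡ 1 (mod 191).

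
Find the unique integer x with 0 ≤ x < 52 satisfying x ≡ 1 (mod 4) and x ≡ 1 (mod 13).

1

Write x = 1 + 4·k. Then 4·k ≡ 1 − 1 ≡ 0 (mod 13).
Need 4⁻¹ mod 13. Extended Euclid on (13, 4):
13 = 3·4 + 1
4 = 4·1 + 0
Back-substitute:
1 = 13 − 3·4
4⁻¹ ≡ 10 (mod 13), so k ≡ 10·0 ≡ 0 (mod 13).
x = 1 + 4·0 = 1.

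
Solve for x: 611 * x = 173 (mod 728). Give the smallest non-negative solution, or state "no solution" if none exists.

gcd(611, 728):
728 = 1·611 + 117
611 = 5·117 + 26
117 = 4·26 + 13
26 = 2·13 + 0
gcd = 13, but 13 ∤ 173, so the congruence has no solution.

no solution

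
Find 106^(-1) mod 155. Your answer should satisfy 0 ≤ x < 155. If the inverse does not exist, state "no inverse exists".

136

Extended Euclidean algorithm:
155 = 1×106 + 49
106 = 2×49 + 8
49 = 6×8 + 1
8 = 8×1 + 0
The gcd is 1. Working backward:
1 = 49 − 6·8
1 = −6·106 + 13·49
1 = 13·155 − 19·106
Hence 106⁻¹ ≡ -19 ≡ 136 (mod 155).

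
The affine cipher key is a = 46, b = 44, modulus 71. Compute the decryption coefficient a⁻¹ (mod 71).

gcd(71, 46) by repeated division:
71 = 1×46 + 25
46 = 1×25 + 21
25 = 1×21 + 4
21 = 5×4 + 1
4 = 4×1 + 0
gcd = 1, so the inverse exists. Back-substitute:
1 = 21 − 5·4
1 = −5·25 + 6·21
1 = 6·46 − 11·25
1 = −11·71 + 17·46
So 46·17 ≡ 1 (mod 71).

17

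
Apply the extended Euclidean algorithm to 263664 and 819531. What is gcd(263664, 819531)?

9

Euclidean algorithm:
819531 = 3*263664 + 28539
263664 = 9*28539 + 6813
28539 = 4*6813 + 1287
6813 = 5*1287 + 378
1287 = 3*378 + 153
378 = 2*153 + 72
153 = 2*72 + 9
72 = 8*9 + 0
gcd(263664, 819531) = 9.
Working backward:
9 = 153 − 2·72
9 = −2·378 + 5·153
9 = 5·1287 − 17·378
9 = −17·6813 + 90·1287
9 = 90·28539 − 377·6813
9 = −377·263664 + 3483·28539
9 = 3483·819531 − 10826·263664
So 9 = (3483)·819531 + (-10826)·263664.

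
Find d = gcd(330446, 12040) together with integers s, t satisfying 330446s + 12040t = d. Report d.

2

Euclidean algorithm:
330446 = 27×12040 + 5366
12040 = 2×5366 + 1308
5366 = 4×1308 + 134
1308 = 9×134 + 102
134 = 1×102 + 32
102 = 3×32 + 6
32 = 5×6 + 2
6 = 3×2 + 0
gcd(330446, 12040) = 2.
Working backward:
2 = 32 − 5·6
2 = −5·102 + 16·32
2 = 16·134 − 21·102
2 = −21·1308 + 205·134
2 = 205·5366 − 841·1308
2 = −841·12040 + 1887·5366
2 = 1887·330446 − 51790·12040
So 2 = (1887)·330446 + (-51790)·12040.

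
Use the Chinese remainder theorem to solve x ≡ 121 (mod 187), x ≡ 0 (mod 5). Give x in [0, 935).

495

Write x = 121 + 187·k. Then 187·k ≡ 0 − 121 ≡ 4 (mod 5).
Need 187⁻¹ mod 5. Extended Euclid on (5, 2):
5 = 2×2 + 1
2 = 2×1 + 0
Back-substitute:
1 = 5 − 2·2
187⁻¹ ≡ 3 (mod 5), so k ≡ 3·4 ≡ 2 (mod 5).
x = 121 + 187·2 = 495.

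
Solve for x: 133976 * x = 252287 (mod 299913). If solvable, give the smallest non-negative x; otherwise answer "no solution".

First find gcd(133976, 299913):
299913 = 2*133976 + 31961
133976 = 4*31961 + 6132
31961 = 5*6132 + 1301
6132 = 4*1301 + 928
1301 = 1*928 + 373
928 = 2*373 + 182
373 = 2*182 + 9
182 = 20*9 + 2
9 = 4*2 + 1
2 = 2*1 + 0
gcd = 1, so a unique solution mod 299913 exists.
Back-substitute for the Bézout coefficients:
1 = 9 − 4·2
1 = −4·182 + 81·9
1 = 81·373 − 166·182
1 = −166·928 + 413·373
1 = 413·1301 − 579·928
1 = −579·6132 + 2729·1301
1 = 2729·31961 − 14224·6132
1 = −14224·133976 + 59625·31961
1 = 59625·299913 − 133474·133976
So 133976·(-133474) ≡ 1 (mod 299913), giving 133976⁻¹ ≡ 166439.
x ≡ 133976⁻¹·252287 ≡ 166439·252287 ≡ 176689 (mod 299913).

176689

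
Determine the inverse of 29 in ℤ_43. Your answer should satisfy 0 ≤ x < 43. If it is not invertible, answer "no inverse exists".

3

Extended Euclidean algorithm:
43 = 1×29 + 14
29 = 2×14 + 1
14 = 14×1 + 0
Since gcd(29, 43) = 1, back-substitute to write 1 as a combination:
1 = 29 − 2·14
1 = −2·43 + 3·29
So 29·3 ≡ 1 (mod 43).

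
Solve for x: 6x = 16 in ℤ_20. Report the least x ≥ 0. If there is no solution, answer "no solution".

6

First find gcd(6, 20):
20 = 3*6 + 2
6 = 3*2 + 0
gcd = 2 and 2 | 16, so solutions exist. Divide through by 2: 3x ≡ 8 (mod 10).
Now find 3⁻¹ mod 10:
10 = 3*3 + 1
3 = 3*1 + 0
Back-substitute:
1 = 10 − 3·3
So 3·(-3) ≡ 1 (mod 10), i.e. 3⁻¹ ≡ 7.
Then x ≡ 7·8 ≡ 6 (mod 10); the smallest non-negative solution is x = 6.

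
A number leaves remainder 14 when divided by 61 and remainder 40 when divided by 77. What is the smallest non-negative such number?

502

Write x = 14 + 61·k. Then 61·k ≡ 40 − 14 ≡ 26 (mod 77).
Need 61⁻¹ mod 77. Extended Euclid on (77, 61):
77 = 1×61 + 16
61 = 3×16 + 13
16 = 1×13 + 3
13 = 4×3 + 1
3 = 3×1 + 0
Back-substitute:
1 = 13 − 4·3
1 = −4·16 + 5·13
1 = 5·61 − 19·16
1 = −19·77 + 24·61
61⁻¹ ≡ 24 (mod 77), so k ≡ 24·26 ≡ 8 (mod 77).
x = 14 + 61·8 = 502.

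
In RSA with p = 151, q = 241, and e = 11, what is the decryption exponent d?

φ(n) = (p−1)(q−1) = 150·240 = 36000.
Need d with 11·d ≡ 1 (mod 36000). Apply the extended Euclidean algorithm:
36000 = 3272×11 + 8
11 = 1×8 + 3
8 = 2×3 + 2
3 = 1×2 + 1
2 = 2×1 + 0
Back-substitute:
1 = 3 − 2
1 = −8 + 3·3
1 = 3·11 − 4·8
1 = −4·36000 + 13091·11
So 11·13091 ≡ 1 (mod 36000), hence d = 13091.

13091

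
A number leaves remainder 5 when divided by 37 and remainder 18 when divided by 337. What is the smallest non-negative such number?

2040

Write x = 5 + 37·k. Then 37·k ≡ 18 − 5 ≡ 13 (mod 337).
Need 37⁻¹ mod 337. Extended Euclid on (337, 37):
337 = 9*37 + 4
37 = 9*4 + 1
4 = 4*1 + 0
Back-substitute:
1 = 37 − 9·4
1 = −9·337 + 82·37
37⁻¹ ≡ 82 (mod 337), so k ≡ 82·13 ≡ 55 (mod 337).
x = 5 + 37·55 = 2040.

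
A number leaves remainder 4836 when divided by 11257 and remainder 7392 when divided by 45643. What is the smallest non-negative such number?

52451199

Write x = 4836 + 11257·k. Then 11257·k ≡ 7392 − 4836 ≡ 2556 (mod 45643).
Need 11257⁻¹ mod 45643. Extended Euclid on (45643, 11257):
45643 = 4×11257 + 615
11257 = 18×615 + 187
615 = 3×187 + 54
187 = 3×54 + 25
54 = 2×25 + 4
25 = 6×4 + 1
4 = 4×1 + 0
Back-substitute:
1 = 25 − 6·4
1 = −6·54 + 13·25
1 = 13·187 − 45·54
1 = −45·615 + 148·187
1 = 148·11257 − 2709·615
1 = −2709·45643 + 10984·11257
11257⁻¹ ≡ 10984 (mod 45643), so k ≡ 10984·2556 ≡ 4659 (mod 45643).
x = 4836 + 11257·4659 = 52451199.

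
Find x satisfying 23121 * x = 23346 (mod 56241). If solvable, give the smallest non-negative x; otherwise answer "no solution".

First find gcd(23121, 56241):
56241 = 2×23121 + 9999
23121 = 2×9999 + 3123
9999 = 3×3123 + 630
3123 = 4×630 + 603
630 = 1×603 + 27
603 = 22×27 + 9
27 = 3×9 + 0
gcd = 9 and 9 | 23346, so solutions exist. Divide through by 9: 2569x ≡ 2594 (mod 6249).
Now find 2569⁻¹ mod 6249:
6249 = 2*2569 + 1111
2569 = 2*1111 + 347
1111 = 3*347 + 70
347 = 4*70 + 67
70 = 1*67 + 3
67 = 22*3 + 1
3 = 3*1 + 0
Back-substitute:
1 = 67 − 22·3
1 = −22·70 + 23·67
1 = 23·347 − 114·70
1 = −114·1111 + 365·347
1 = 365·2569 − 844·1111
1 = −844·6249 + 2053·2569
So 2569⁻¹ ≡ 2053 (mod 6249).
Then x ≡ 2053·2594 ≡ 1334 (mod 6249); the smallest non-negative solution is x = 1334.

1334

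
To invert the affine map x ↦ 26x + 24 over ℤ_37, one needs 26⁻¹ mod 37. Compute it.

10

Extended Euclidean algorithm:
37 = 1*26 + 11
26 = 2*11 + 4
11 = 2*4 + 3
4 = 1*3 + 1
3 = 3*1 + 0
gcd = 1, so the inverse exists. Back-substitute:
1 = 4 − 3
1 = −11 + 3·4
1 = 3·26 − 7·11
1 = −7·37 + 10·26
So 26·10 ≡ 1 (mod 37).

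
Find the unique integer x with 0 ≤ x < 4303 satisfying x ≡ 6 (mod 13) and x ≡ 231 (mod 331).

2879

Write x = 6 + 13·k. Then 13·k ≡ 231 − 6 ≡ 225 (mod 331).
Need 13⁻¹ mod 331. Extended Euclid on (331, 13):
331 = 25*13 + 6
13 = 2*6 + 1
6 = 6*1 + 0
Back-substitute:
1 = 13 − 2·6
1 = −2·331 + 51·13
13⁻¹ ≡ 51 (mod 331), so k ≡ 51·225 ≡ 221 (mod 331).
x = 6 + 13·221 = 2879.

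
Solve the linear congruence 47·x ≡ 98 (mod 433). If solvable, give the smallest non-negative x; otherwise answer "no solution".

First find gcd(47, 433):
433 = 9×47 + 10
47 = 4×10 + 7
10 = 1×7 + 3
7 = 2×3 + 1
3 = 3×1 + 0
gcd = 1, so a unique solution mod 433 exists.
Back-substitute for the Bézout coefficients:
1 = 7 − 2·3
1 = −2·10 + 3·7
1 = 3·47 − 14·10
1 = −14·433 + 129·47
So 47·(129) ≡ 1 (mod 433), giving 47⁻¹ ≡ 129.
x ≡ 47⁻¹·98 ≡ 129·98 ≡ 85 (mod 433).

85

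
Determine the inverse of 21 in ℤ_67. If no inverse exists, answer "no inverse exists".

gcd(67, 21) by repeated division:
67 = 3*21 + 4
21 = 5*4 + 1
4 = 4*1 + 0
gcd = 1, so the inverse exists. Back-substitute:
1 = 21 − 5·4
1 = −5·67 + 16·21
So 21·16 ≡ 1 (mod 67).

16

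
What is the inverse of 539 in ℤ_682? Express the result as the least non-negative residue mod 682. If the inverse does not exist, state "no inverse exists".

no inverse exists

Compute gcd(539, 682):
682 = 1·539 + 143
539 = 3·143 + 110
143 = 1·110 + 33
110 = 3·33 + 11
33 = 3·11 + 0
gcd(539, 682) = 11 ≠ 1, so 539 has no multiplicative inverse modulo 682.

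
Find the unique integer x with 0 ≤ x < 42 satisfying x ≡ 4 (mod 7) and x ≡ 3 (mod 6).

Write x = 4 + 7·k. Then 7·k ≡ 3 − 4 ≡ 5 (mod 6).
Need 7⁻¹ mod 6. Extended Euclid on (6, 1):
6 = 6*1 + 0
7⁻¹ ≡ 1 (mod 6), so k ≡ 1·5 ≡ 5 (mod 6).
x = 4 + 7·5 = 39.

39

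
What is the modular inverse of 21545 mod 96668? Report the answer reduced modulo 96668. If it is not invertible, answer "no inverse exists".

Run Euclid on (96668, 21545):
96668 = 4·21545 + 10488
21545 = 2·10488 + 569
10488 = 18·569 + 246
569 = 2·246 + 77
246 = 3·77 + 15
77 = 5·15 + 2
15 = 7·2 + 1
2 = 2·1 + 0
The gcd is 1. Working backward:
1 = 15 − 7·2
1 = −7·77 + 36·15
1 = 36·246 − 115·77
1 = −115·569 + 266·246
1 = 266·10488 − 4903·569
1 = −4903·21545 + 10072·10488
1 = 10072·96668 − 45191·21545
Thus 21545·(-45191) ≡ 1 (mod 96668); reducing, -45191 mod 96668 = 51477.

51477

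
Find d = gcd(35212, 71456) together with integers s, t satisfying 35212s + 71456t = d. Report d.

Euclidean algorithm:
71456 = 2×35212 + 1032
35212 = 34×1032 + 124
1032 = 8×124 + 40
124 = 3×40 + 4
40 = 10×4 + 0
gcd(35212, 71456) = 4.
Back-substituting:
4 = 124 − 3·40
4 = −3·1032 + 25·124
4 = 25·35212 − 853·1032
4 = −853·71456 + 1731·35212
So 4 = (-853)·71456 + (1731)·35212.

4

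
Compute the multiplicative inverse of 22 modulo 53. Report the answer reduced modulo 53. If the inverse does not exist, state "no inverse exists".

Extended Euclidean algorithm:
53 = 2·22 + 9
22 = 2·9 + 4
9 = 2·4 + 1
4 = 4·1 + 0
The gcd is 1. Working backward:
1 = 9 − 2·4
1 = −2·22 + 5·9
1 = 5·53 − 12·22
Thus 22·(-12) ≡ 1 (mod 53); reducing, -12 mod 53 = 41.

41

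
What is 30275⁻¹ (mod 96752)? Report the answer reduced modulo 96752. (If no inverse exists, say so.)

Extended Euclidean algorithm:
96752 = 3·30275 + 5927
30275 = 5·5927 + 640
5927 = 9·640 + 167
640 = 3·167 + 139
167 = 1·139 + 28
139 = 4·28 + 27
28 = 1·27 + 1
27 = 27·1 + 0
gcd = 1, so the inverse exists. Back-substitute:
1 = 28 − 27
1 = −139 + 5·28
1 = 5·167 − 6·139
1 = −6·640 + 23·167
1 = 23·5927 − 213·640
1 = −213·30275 + 1088·5927
1 = 1088·96752 − 3477·30275
Thus 30275·(-3477) ≡ 1 (mod 96752); reducing, -3477 mod 96752 = 93275.

93275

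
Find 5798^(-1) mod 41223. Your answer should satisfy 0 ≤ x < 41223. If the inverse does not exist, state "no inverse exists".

no inverse exists

Euclidean algorithm on 41223, 5798:
41223 = 7·5798 + 637
5798 = 9·637 + 65
637 = 9·65 + 52
65 = 1·52 + 13
52 = 4·13 + 0
Since gcd = 13 > 1, 5798 is not a unit mod 41223.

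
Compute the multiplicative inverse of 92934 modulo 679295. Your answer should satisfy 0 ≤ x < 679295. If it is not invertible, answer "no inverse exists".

599264

gcd(679295, 92934) by repeated division:
679295 = 7*92934 + 28757
92934 = 3*28757 + 6663
28757 = 4*6663 + 2105
6663 = 3*2105 + 348
2105 = 6*348 + 17
348 = 20*17 + 8
17 = 2*8 + 1
8 = 8*1 + 0
Since gcd(92934, 679295) = 1, back-substitute to write 1 as a combination:
1 = 17 − 2·8
1 = −2·348 + 41·17
1 = 41·2105 − 248·348
1 = −248·6663 + 785·2105
1 = 785·28757 − 3388·6663
1 = −3388·92934 + 10949·28757
1 = 10949·679295 − 80031·92934
Thus 92934·(-80031) ≡ 1 (mod 679295); reducing, -80031 mod 679295 = 599264.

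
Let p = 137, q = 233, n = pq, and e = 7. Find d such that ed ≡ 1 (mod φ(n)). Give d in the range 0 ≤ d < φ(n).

φ(n) = (p−1)(q−1) = 136·232 = 31552.
Need d with 7·d ≡ 1 (mod 31552). Apply the extended Euclidean algorithm:
31552 = 4507*7 + 3
7 = 2*3 + 1
3 = 3*1 + 0
Back-substitute:
1 = 7 − 2·3
1 = −2·31552 + 9015·7
So 7·9015 ≡ 1 (mod 31552), hence d = 9015.

9015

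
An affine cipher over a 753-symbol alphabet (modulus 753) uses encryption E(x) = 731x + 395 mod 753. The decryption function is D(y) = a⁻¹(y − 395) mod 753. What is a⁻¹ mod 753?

308

Apply the Euclidean algorithm to 753 and 731:
753 = 1*731 + 22
731 = 33*22 + 5
22 = 4*5 + 2
5 = 2*2 + 1
2 = 2*1 + 0
The gcd is 1. Working backward:
1 = 5 − 2·2
1 = −2·22 + 9·5
1 = 9·731 − 299·22
1 = −299·753 + 308·731
So 731·308 ≡ 1 (mod 753).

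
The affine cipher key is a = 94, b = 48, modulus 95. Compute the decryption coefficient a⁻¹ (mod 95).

94

gcd(95, 94) by repeated division:
95 = 1×94 + 1
94 = 94×1 + 0
Since gcd(94, 95) = 1, back-substitute to write 1 as a combination:
1 = 95 − 94
Hence 94⁻¹ ≡ -1 ≡ 94 (mod 95).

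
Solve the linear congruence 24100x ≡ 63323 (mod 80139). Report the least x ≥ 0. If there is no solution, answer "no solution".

First find gcd(24100, 80139):
80139 = 3·24100 + 7839
24100 = 3·7839 + 583
7839 = 13·583 + 260
583 = 2·260 + 63
260 = 4·63 + 8
63 = 7·8 + 7
8 = 1·7 + 1
7 = 7·1 + 0
gcd = 1, so a unique solution mod 80139 exists.
Back-substitute for the Bézout coefficients:
1 = 8 − 7
1 = −63 + 8·8
1 = 8·260 − 33·63
1 = −33·583 + 74·260
1 = 74·7839 − 995·583
1 = −995·24100 + 3059·7839
1 = 3059·80139 − 10172·24100
So 24100·(-10172) ≡ 1 (mod 80139), giving 24100⁻¹ ≡ 69967.
x ≡ 24100⁻¹·63323 ≡ 69967·63323 ≡ 35726 (mod 80139).

35726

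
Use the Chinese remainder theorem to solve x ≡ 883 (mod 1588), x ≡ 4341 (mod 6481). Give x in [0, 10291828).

6213139

Write x = 883 + 1588·k. Then 1588·k ≡ 4341 − 883 ≡ 3458 (mod 6481).
Need 1588⁻¹ mod 6481. Extended Euclid on (6481, 1588):
6481 = 4*1588 + 129
1588 = 12*129 + 40
129 = 3*40 + 9
40 = 4*9 + 4
9 = 2*4 + 1
4 = 4*1 + 0
Back-substitute:
1 = 9 − 2·4
1 = −2·40 + 9·9
1 = 9·129 − 29·40
1 = −29·1588 + 357·129
1 = 357·6481 − 1457·1588
1588⁻¹ ≡ 5024 (mod 6481), so k ≡ 5024·3458 ≡ 3912 (mod 6481).
x = 883 + 1588·3912 = 6213139.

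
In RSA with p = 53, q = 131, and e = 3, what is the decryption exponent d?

4507

φ(n) = (p−1)(q−1) = 52·130 = 6760.
Need d with 3·d ≡ 1 (mod 6760). Apply the extended Euclidean algorithm:
6760 = 2253*3 + 1
3 = 3*1 + 0
Back-substitute:
1 = 6760 − 2253·3
So 3·(-2253) ≡ 1 (mod 6760), hence d ≡ -2253 ≡ 4507 (mod 6760).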